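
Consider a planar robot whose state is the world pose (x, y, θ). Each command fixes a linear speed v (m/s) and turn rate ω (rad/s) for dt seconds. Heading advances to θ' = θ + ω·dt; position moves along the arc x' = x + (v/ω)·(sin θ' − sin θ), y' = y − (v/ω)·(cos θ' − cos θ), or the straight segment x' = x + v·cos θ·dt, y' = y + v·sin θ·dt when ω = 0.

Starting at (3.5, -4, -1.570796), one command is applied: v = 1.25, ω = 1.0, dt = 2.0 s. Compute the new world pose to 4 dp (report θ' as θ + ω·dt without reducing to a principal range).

(5.2702, -5.1366, 0.4292)

θ' = -1.5708 + 1.0·2.0 = 0.4292
R = v/ω = 1.25/1.0 = 1.2500
x' = 3.5 + 1.2500·(sin 0.4292 − sin -1.5708) = 5.2702
y' = -4 − 1.2500·(cos 0.4292 − cos -1.5708) = -5.1366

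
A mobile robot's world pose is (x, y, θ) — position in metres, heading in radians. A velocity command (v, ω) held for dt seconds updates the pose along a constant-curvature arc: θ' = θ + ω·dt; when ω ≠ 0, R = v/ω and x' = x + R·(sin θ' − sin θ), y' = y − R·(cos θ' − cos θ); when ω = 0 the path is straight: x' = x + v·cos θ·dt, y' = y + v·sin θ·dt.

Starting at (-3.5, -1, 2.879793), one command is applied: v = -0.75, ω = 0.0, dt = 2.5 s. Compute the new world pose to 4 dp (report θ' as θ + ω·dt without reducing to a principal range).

(-1.6889, -1.4853, 2.8798)

θ' = 2.8798 + 0.0·2.5 = 2.8798
ω = 0 → straight: x' = -3.5 + -0.75·cos(2.8798)·2.5 = -1.6889
y' = -1 + -0.75·sin(2.8798)·2.5 = -1.4853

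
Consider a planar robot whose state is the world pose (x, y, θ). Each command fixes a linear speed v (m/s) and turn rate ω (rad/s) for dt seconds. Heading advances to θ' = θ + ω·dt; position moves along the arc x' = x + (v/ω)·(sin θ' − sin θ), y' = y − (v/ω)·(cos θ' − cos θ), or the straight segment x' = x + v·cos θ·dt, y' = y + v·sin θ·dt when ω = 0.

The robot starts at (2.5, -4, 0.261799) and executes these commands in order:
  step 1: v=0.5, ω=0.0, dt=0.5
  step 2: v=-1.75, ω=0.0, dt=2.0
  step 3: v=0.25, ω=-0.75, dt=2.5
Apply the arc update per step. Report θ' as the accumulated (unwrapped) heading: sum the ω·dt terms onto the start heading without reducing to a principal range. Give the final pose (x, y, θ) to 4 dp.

(-0.2200, -5.1773, -1.6132)

step 1: θ'=0.2618 (straight) → pose (2.7415, -3.9353, 0.2618)
step 2: θ'=0.2618 (straight) → pose (-0.6393, -4.8412, 0.2618)
step 3: θ'=-1.6132 (R=-0.3333) → pose (-0.2200, -5.1773, -1.6132)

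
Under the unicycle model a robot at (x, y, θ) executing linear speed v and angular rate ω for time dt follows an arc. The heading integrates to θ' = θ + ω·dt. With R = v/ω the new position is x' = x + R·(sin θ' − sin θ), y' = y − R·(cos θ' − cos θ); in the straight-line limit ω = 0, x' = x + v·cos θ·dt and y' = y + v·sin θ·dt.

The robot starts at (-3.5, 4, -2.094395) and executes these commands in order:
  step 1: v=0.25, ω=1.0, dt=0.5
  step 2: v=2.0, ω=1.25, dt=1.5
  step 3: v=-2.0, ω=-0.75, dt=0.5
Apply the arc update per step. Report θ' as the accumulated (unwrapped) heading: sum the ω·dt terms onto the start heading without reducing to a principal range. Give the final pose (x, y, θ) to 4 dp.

(-2.4806, 2.2133, -0.0944)

step 1: θ'=-1.5944 (R=0.2500) → pose (-3.5334, 3.8809, -1.5944)
step 2: θ'=0.2806 (R=1.6000) → pose (-1.4908, 2.3057, 0.2806)
step 3: θ'=-0.0944 (R=2.6667) → pose (-2.4806, 2.2133, -0.0944)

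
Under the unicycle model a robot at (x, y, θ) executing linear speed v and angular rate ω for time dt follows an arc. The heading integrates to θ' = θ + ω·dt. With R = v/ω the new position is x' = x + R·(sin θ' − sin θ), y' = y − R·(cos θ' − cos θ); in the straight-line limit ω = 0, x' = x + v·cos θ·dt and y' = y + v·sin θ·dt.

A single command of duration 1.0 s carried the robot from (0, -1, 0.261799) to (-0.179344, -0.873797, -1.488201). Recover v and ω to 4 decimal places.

Δθ = -1.488201 − 0.261799 = -1.750000
ω = Δθ/dt = -1.750000/1.0 = -1.7500
R = Δx/(sin θ' − sin θ) = 0.1429
v = R·ω = 0.1429·-1.7500 = -0.2500

v = -0.2500, ω = -1.7500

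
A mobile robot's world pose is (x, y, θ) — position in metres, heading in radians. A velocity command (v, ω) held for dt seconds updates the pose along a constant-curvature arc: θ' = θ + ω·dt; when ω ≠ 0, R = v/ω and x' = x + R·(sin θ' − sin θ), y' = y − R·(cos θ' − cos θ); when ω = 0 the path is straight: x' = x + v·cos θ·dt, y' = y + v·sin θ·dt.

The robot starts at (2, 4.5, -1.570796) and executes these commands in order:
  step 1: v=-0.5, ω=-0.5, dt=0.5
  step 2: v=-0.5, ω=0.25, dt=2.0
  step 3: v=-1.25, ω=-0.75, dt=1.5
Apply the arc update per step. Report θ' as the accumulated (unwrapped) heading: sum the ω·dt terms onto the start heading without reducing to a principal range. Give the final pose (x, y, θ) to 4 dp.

step 1: θ'=-1.8208 (R=1.0000) → pose (2.0311, 4.7474, -1.8208)
step 2: θ'=-1.3208 (R=-2.0000) → pose (2.0311, 5.7370, -1.3208)
step 3: θ'=-2.4458 (R=1.6667) → pose (2.5776, 7.4286, -2.4458)

(2.5776, 7.4286, -2.4458)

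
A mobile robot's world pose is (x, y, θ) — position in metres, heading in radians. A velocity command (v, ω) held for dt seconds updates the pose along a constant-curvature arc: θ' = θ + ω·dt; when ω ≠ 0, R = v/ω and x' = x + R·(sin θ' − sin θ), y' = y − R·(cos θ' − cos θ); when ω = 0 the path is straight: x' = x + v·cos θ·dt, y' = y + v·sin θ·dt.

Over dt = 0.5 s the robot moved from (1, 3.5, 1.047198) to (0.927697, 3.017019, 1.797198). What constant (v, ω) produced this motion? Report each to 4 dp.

Δθ = 1.797198 − 1.047198 = 0.750000
ω = Δθ/dt = 0.750000/0.5 = 1.5000
R = −Δy/(cos θ' − cos θ) = -0.6667
v = R·ω = -0.6667·1.5000 = -1.0000

v = -1.0000, ω = 1.5000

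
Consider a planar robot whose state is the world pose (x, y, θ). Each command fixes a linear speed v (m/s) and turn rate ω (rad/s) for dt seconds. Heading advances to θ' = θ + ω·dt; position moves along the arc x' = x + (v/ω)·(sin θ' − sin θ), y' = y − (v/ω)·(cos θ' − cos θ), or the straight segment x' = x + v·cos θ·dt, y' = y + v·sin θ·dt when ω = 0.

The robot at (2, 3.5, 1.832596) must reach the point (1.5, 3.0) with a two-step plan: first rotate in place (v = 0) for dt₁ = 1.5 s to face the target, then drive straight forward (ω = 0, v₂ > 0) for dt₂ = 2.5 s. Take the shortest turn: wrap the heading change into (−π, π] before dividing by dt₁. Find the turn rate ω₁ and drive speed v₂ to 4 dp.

ω₁ = 1.3963, v₂ = 0.2828

heading to target = atan2(3−3.5, 1.5−2) = -2.3562
Δθ = wrap(-2.3562 − 1.8326) = 2.0944; ω₁ = Δθ/dt₁ = 1.3963
distance = √((1.5−2)² + (3−3.5)²) = 0.7071; v₂ = distance/dt₂ = 0.2828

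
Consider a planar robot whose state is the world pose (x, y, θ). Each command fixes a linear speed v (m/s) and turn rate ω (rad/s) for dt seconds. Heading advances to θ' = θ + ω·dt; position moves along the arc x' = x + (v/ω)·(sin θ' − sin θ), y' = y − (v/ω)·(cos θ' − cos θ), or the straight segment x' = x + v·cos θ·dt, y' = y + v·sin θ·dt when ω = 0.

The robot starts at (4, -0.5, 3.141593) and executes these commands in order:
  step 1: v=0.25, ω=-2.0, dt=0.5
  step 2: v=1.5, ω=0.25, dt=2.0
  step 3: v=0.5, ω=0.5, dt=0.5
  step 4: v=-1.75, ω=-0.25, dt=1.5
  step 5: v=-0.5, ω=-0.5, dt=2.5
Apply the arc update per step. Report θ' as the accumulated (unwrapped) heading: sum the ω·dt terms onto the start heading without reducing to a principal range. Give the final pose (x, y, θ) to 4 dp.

step 1: θ'=2.1416 (R=-0.1250) → pose (3.8948, -0.4425, 2.1416)
step 2: θ'=2.6416 (R=6.0000) → pose (1.7225, 1.5811, 2.6416)
step 3: θ'=2.8916 (R=1.0000) → pose (1.4905, 1.6725, 2.8916)
step 4: θ'=2.5166 (R=7.0000) → pose (3.8544, 0.5668, 2.5166)
step 5: θ'=1.2666 (R=1.0000) → pose (4.2234, -0.5437, 1.2666)

(4.2234, -0.5437, 1.2666)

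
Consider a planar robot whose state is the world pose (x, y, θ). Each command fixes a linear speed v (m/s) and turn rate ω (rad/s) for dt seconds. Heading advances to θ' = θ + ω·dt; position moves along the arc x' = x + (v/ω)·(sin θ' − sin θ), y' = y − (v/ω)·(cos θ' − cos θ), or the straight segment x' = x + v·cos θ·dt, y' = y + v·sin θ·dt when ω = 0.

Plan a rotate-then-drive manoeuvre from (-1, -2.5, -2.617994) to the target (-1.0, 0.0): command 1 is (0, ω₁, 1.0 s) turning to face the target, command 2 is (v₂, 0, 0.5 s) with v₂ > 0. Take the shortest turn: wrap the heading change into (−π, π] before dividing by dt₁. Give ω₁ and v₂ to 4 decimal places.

heading to target = atan2(0−-2.5, -1−-1) = 1.5708
Δθ = wrap(1.5708 − -2.6180) = -2.0944; ω₁ = Δθ/dt₁ = -2.0944
distance = √((-1−-1)² + (0−-2.5)²) = 2.5000; v₂ = distance/dt₂ = 5.0000

ω₁ = -2.0944, v₂ = 5.0000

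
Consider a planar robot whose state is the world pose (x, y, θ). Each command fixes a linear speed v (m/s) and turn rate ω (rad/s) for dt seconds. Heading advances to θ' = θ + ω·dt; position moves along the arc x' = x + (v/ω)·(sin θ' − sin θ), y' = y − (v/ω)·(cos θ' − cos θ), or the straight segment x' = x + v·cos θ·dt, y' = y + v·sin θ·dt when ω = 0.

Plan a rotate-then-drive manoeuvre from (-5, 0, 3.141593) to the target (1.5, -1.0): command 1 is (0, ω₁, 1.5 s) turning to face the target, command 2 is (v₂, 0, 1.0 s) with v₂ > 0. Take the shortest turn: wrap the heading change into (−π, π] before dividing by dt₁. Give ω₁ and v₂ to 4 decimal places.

heading to target = atan2(-1−0, 1.5−-5) = -0.1526
Δθ = wrap(-0.1526 − 3.1416) = 2.9889; ω₁ = Δθ/dt₁ = 1.9926
distance = √((1.5−-5)² + (-1−0)²) = 6.5765; v₂ = distance/dt₂ = 6.5765

ω₁ = 1.9926, v₂ = 6.5765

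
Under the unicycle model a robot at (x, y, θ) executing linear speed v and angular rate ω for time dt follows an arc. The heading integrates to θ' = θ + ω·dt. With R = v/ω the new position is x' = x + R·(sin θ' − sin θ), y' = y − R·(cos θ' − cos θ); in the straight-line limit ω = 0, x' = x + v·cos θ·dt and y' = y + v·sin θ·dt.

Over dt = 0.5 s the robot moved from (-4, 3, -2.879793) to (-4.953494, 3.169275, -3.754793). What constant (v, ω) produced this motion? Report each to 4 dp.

v = 2.0000, ω = -1.7500

Δθ = -3.754793 − -2.879793 = -0.875000
ω = Δθ/dt = -0.875000/0.5 = -1.7500
R = Δx/(sin θ' − sin θ) = -1.1429
v = R·ω = -1.1429·-1.7500 = 2.0000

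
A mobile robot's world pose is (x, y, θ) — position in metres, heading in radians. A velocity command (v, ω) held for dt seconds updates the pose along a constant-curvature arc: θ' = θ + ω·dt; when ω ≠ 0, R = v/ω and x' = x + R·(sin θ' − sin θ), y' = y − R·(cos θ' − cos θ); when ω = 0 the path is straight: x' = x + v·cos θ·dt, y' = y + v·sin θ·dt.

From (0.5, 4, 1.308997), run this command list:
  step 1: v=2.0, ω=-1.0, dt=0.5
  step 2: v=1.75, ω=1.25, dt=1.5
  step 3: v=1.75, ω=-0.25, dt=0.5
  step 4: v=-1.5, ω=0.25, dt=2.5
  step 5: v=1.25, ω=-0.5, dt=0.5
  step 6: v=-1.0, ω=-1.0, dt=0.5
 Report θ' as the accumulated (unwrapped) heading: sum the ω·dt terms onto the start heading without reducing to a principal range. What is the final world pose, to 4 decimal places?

(3.2095, 6.3681, 2.4340)

step 1: θ'=0.8090 (R=-2.0000) → pose (0.9847, 4.8628, 0.8090)
step 2: θ'=2.6840 (R=1.4000) → pose (0.5901, 7.0851, 2.6840)
step 3: θ'=2.5590 (R=-7.0000) → pose (-0.1687, 7.5196, 2.5590)
step 4: θ'=3.1840 (R=-6.0000) → pose (3.3868, 6.5353, 3.1840)
step 5: θ'=2.9340 (R=-2.5000) → pose (2.7656, 6.5867, 2.9340)
step 6: θ'=2.4340 (R=1.0000) → pose (3.2095, 6.3681, 2.4340)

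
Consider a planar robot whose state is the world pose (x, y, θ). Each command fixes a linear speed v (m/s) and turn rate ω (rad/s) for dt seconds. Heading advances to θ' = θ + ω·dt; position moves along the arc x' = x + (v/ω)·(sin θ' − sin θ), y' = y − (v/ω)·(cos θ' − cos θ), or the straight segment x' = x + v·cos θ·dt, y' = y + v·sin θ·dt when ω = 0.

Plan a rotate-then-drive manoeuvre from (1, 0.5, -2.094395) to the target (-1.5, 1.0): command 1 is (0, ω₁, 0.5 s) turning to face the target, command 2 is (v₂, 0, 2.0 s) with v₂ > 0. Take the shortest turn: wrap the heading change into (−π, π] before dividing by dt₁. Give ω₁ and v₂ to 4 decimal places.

ω₁ = -2.4892, v₂ = 1.2748

heading to target = atan2(1−0.5, -1.5−1) = 2.9442
Δθ = wrap(2.9442 − -2.0944) = -1.2446; ω₁ = Δθ/dt₁ = -2.4892
distance = √((-1.5−1)² + (1−0.5)²) = 2.5495; v₂ = distance/dt₂ = 1.2748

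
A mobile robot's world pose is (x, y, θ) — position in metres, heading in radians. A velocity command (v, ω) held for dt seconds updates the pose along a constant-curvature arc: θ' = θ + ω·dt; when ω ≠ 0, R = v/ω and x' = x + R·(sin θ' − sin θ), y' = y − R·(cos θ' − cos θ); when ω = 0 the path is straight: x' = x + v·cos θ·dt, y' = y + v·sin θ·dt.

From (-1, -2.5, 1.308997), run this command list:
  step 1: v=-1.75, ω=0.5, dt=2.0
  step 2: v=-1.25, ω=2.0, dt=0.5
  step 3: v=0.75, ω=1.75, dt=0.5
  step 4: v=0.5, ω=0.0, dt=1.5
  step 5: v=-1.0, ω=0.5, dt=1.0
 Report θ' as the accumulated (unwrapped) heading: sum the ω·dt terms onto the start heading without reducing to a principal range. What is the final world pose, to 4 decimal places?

step 1: θ'=2.3090 (R=-3.5000) → pose (-0.2081, -5.7612, 2.3090)
step 2: θ'=3.3090 (R=-0.6250) → pose (0.3583, -5.9569, 3.3090)
step 3: θ'=4.1840 (R=0.4286) → pose (0.0596, -6.1634, 4.1840)
step 4: θ'=4.1840 (straight) → pose (-0.3185, -6.8111, 4.1840)
step 5: θ'=4.6840 (R=-2.0000) → pose (-0.0466, -5.8596, 4.6840)

(-0.0466, -5.8596, 4.6840)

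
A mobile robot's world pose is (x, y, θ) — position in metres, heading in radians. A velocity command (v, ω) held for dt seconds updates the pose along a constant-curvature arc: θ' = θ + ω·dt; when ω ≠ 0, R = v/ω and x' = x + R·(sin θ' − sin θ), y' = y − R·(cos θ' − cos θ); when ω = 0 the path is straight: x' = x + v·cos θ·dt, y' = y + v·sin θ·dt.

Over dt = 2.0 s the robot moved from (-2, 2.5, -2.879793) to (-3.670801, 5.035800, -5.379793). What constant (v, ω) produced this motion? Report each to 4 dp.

v = 2.0000, ω = -1.2500

Δθ = -5.379793 − -2.879793 = -2.500000
ω = Δθ/dt = -2.500000/2.0 = -1.2500
R = −Δy/(cos θ' − cos θ) = -1.6000
v = R·ω = -1.6000·-1.2500 = 2.0000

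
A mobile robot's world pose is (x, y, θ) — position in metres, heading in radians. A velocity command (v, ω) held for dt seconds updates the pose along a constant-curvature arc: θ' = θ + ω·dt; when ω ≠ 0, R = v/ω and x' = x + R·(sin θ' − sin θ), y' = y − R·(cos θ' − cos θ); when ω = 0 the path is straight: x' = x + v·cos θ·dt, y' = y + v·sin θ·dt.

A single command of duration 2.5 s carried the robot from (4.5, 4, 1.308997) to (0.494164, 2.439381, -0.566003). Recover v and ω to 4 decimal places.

Δθ = -0.566003 − 1.308997 = -1.875000
ω = Δθ/dt = -1.875000/2.5 = -0.7500
R = Δx/(sin θ' − sin θ) = 2.6667
v = R·ω = 2.6667·-0.7500 = -2.0000

v = -2.0000, ω = -0.7500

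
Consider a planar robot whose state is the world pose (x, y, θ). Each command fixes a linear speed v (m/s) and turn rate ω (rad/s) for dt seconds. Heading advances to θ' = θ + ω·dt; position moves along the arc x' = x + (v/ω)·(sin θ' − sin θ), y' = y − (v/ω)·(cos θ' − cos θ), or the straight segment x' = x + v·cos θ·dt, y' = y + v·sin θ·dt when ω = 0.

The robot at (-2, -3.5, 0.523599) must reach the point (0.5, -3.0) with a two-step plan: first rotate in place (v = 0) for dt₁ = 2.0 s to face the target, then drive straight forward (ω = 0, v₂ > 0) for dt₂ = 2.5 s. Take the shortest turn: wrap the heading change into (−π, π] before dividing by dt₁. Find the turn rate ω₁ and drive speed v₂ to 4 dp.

heading to target = atan2(-3−-3.5, 0.5−-2) = 0.1974
Δθ = wrap(0.1974 − 0.5236) = -0.3262; ω₁ = Δθ/dt₁ = -0.1631
distance = √((0.5−-2)² + (-3−-3.5)²) = 2.5495; v₂ = distance/dt₂ = 1.0198

ω₁ = -0.1631, v₂ = 1.0198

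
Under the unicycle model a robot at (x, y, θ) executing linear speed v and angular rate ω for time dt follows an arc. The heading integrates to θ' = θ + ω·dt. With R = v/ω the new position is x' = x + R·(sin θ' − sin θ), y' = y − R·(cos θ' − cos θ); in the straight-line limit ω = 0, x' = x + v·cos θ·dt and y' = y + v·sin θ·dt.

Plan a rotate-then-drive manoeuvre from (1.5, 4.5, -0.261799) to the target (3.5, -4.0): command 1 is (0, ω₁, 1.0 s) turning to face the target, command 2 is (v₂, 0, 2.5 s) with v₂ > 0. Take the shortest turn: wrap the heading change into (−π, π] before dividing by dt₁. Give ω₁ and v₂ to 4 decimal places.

ω₁ = -1.0779, v₂ = 3.4928

heading to target = atan2(-4−4.5, 3.5−1.5) = -1.3397
Δθ = wrap(-1.3397 − -0.2618) = -1.0779; ω₁ = Δθ/dt₁ = -1.0779
distance = √((3.5−1.5)² + (-4−4.5)²) = 8.7321; v₂ = distance/dt₂ = 3.4928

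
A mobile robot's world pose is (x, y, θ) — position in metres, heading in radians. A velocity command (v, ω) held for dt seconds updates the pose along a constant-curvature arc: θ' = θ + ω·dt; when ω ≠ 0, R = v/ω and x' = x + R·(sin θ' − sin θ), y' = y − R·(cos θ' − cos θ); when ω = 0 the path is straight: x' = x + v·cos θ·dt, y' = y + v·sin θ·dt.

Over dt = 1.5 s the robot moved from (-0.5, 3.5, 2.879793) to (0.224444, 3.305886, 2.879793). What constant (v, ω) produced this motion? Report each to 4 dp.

Δθ = 2.879793 − 2.879793 = 0.000000
ω = Δθ/dt = 0.000000/1.5 = 0.0000
ω = 0 → v = (Δx·cos θ + Δy·sin θ)/dt = -0.5000

v = -0.5000, ω = 0.0000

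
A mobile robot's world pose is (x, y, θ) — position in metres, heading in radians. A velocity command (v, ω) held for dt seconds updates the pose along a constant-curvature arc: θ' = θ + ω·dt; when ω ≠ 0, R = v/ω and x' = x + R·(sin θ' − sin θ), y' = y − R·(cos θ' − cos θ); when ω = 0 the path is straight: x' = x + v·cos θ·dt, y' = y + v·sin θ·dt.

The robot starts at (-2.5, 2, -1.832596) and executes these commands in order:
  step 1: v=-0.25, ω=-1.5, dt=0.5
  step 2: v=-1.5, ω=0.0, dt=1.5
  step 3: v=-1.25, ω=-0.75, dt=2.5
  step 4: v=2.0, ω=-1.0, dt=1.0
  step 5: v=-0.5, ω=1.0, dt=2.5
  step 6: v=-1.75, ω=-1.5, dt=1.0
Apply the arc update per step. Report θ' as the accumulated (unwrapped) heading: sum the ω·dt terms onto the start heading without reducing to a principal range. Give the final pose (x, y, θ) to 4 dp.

step 1: θ'=-2.5826 (R=0.1667) → pose (-2.4274, 2.0982, -2.5826)
step 2: θ'=-2.5826 (straight) → pose (-0.5199, 3.2914, -2.5826)
step 3: θ'=-4.4576 (R=1.6667) → pose (1.9769, 2.2985, -4.4576)
step 4: θ'=-5.4576 (R=-2.0000) → pose (2.4424, 4.1589, -5.4576)
step 5: θ'=-2.9576 (R=-0.5000) → pose (2.9014, 3.3282, -2.9576)
step 6: θ'=-4.4576 (R=1.1667) → pose (4.2438, 2.4753, -4.4576)

(4.2438, 2.4753, -4.4576)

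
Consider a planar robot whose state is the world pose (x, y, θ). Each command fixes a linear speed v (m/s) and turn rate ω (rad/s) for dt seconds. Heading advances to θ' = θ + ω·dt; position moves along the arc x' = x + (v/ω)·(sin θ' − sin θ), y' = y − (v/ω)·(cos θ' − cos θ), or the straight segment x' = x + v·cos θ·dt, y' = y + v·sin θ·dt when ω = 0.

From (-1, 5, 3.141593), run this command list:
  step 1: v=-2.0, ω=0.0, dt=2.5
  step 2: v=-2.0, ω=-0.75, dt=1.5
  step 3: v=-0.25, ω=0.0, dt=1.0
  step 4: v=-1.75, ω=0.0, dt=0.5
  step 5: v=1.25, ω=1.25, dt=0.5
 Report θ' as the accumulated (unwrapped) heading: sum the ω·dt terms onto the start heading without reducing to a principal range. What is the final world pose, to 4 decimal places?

step 1: θ'=3.1416 (straight) → pose (4.0000, 5.0000, 3.1416)
step 2: θ'=2.0166 (R=2.6667) → pose (6.4060, 3.4831, 2.0166)
step 3: θ'=2.0166 (straight) → pose (6.5138, 3.2576, 2.0166)
step 4: θ'=2.0166 (straight) → pose (6.8911, 2.4681, 2.0166)
step 5: θ'=2.6416 (R=1.0000) → pose (6.4683, 2.9145, 2.6416)

(6.4683, 2.9145, 2.6416)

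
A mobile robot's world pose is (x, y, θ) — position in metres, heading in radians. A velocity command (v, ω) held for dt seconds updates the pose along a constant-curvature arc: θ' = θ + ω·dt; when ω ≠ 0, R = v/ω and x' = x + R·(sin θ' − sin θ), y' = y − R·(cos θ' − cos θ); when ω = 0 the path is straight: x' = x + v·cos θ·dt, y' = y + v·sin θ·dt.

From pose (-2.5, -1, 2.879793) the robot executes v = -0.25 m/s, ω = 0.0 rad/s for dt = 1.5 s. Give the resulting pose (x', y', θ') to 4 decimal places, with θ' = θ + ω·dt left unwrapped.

(-2.1378, -1.0971, 2.8798)

θ' = 2.8798 + 0.0·1.5 = 2.8798
ω = 0 → straight: x' = -2.5 + -0.25·cos(2.8798)·1.5 = -2.1378
y' = -1 + -0.25·sin(2.8798)·1.5 = -1.0971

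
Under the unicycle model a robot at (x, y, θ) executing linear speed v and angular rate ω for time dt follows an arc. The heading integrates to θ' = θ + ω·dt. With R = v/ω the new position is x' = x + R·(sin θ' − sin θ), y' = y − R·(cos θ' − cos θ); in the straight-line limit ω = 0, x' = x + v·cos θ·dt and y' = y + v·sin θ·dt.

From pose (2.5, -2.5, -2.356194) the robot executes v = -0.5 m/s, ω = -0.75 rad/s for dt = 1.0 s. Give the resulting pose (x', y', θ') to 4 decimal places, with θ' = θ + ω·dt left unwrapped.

θ' = -2.3562 + -0.75·1.0 = -3.1062
R = v/ω = -0.5/-0.75 = 0.6667
x' = 2.5 + 0.6667·(sin -3.1062 − sin -2.3562) = 2.9478
y' = -2.5 − 0.6667·(cos -3.1062 − cos -2.3562) = -2.3052

(2.9478, -2.3052, -3.1062)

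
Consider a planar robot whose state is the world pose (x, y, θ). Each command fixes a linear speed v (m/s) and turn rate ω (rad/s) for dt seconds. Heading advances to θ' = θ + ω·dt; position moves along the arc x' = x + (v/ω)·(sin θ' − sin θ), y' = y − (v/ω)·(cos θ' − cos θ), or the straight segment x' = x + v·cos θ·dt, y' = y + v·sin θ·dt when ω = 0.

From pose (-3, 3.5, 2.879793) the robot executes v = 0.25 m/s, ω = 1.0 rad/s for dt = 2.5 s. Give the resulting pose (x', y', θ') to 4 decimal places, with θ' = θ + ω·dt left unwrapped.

θ' = 2.8798 + 1.0·2.5 = 5.3798
R = v/ω = 0.25/1.0 = 0.2500
x' = -3 + 0.2500·(sin 5.3798 − sin 2.8798) = -3.2611
y' = 3.5 − 0.2500·(cos 5.3798 − cos 2.8798) = 3.1038

(-3.2611, 3.1038, 5.3798)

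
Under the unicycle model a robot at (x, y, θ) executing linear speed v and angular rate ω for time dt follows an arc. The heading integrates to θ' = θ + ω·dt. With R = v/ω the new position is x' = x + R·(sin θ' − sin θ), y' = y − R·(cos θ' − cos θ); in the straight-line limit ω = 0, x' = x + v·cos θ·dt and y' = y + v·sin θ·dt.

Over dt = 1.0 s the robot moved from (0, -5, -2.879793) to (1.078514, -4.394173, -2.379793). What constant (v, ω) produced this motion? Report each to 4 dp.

Δθ = -2.379793 − -2.879793 = 0.500000
ω = Δθ/dt = 0.500000/1.0 = 0.5000
R = Δx/(sin θ' − sin θ) = -2.5000
v = R·ω = -2.5000·0.5000 = -1.2500

v = -1.2500, ω = 0.5000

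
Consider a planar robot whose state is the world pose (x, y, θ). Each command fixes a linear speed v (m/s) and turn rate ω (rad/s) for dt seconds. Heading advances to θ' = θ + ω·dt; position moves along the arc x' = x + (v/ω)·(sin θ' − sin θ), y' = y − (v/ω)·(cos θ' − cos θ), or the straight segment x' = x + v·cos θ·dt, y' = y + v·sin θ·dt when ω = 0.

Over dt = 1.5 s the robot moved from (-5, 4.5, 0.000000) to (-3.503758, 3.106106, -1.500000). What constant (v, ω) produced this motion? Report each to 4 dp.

v = 1.5000, ω = -1.0000

Δθ = -1.500000 − 0.000000 = -1.500000
ω = Δθ/dt = -1.500000/1.5 = -1.0000
R = Δx/(sin θ' − sin θ) = -1.5000
v = R·ω = -1.5000·-1.0000 = 1.5000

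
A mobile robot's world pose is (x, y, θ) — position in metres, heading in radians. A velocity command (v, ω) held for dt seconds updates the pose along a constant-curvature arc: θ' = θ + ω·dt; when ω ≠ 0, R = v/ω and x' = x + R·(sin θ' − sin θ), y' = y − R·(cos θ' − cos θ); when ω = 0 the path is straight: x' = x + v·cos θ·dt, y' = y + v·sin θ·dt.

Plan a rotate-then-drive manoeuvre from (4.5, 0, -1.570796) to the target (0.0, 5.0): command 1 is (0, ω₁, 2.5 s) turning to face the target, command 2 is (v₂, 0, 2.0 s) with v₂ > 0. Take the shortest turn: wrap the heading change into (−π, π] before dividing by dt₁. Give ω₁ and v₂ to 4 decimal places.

ω₁ = -0.9635, v₂ = 3.3634

heading to target = atan2(5−0, 0−4.5) = 2.3036
Δθ = wrap(2.3036 − -1.5708) = -2.4088; ω₁ = Δθ/dt₁ = -0.9635
distance = √((0−4.5)² + (5−0)²) = 6.7268; v₂ = distance/dt₂ = 3.3634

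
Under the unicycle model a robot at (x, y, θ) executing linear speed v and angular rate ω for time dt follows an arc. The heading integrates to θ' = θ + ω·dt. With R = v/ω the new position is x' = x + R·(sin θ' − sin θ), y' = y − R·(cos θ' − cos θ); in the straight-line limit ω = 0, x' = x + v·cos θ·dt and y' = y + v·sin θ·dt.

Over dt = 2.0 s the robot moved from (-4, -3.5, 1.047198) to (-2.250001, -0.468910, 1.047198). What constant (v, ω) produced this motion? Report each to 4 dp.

Δθ = 1.047198 − 1.047198 = 0.000000
ω = Δθ/dt = 0.000000/2.0 = 0.0000
ω = 0 → v = (Δx·cos θ + Δy·sin θ)/dt = 1.7500

v = 1.7500, ω = 0.0000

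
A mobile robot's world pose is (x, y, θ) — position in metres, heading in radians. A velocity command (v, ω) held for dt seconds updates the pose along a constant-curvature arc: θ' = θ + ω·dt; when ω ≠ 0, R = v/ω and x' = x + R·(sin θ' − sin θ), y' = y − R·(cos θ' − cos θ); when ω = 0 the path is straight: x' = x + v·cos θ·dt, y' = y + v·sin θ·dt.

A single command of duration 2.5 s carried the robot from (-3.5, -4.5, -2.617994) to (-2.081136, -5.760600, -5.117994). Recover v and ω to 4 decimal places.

v = -1.0000, ω = -1.0000

Δθ = -5.117994 − -2.617994 = -2.500000
ω = Δθ/dt = -2.500000/2.5 = -1.0000
R = Δx/(sin θ' − sin θ) = 1.0000
v = R·ω = 1.0000·-1.0000 = -1.0000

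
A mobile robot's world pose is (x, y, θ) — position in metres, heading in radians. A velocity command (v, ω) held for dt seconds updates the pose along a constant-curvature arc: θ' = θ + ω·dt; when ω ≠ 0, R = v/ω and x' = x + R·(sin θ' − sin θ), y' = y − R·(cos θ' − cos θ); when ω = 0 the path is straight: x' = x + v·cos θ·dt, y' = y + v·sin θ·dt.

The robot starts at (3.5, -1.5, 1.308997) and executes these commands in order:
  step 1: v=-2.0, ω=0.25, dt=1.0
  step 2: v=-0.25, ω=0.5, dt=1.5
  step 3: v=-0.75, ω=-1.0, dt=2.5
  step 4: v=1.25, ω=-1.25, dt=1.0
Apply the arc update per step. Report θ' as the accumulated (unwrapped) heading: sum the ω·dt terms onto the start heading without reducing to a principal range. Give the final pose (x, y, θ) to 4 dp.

(3.4627, -5.9120, -1.4410)

step 1: θ'=1.5590 (R=-8.0000) → pose (3.2280, -3.4762, 1.5590)
step 2: θ'=2.3090 (R=-0.5000) → pose (3.3581, -3.8185, 2.3090)
step 3: θ'=-0.1910 (R=0.7500) → pose (2.6609, -5.0596, -0.1910)
step 4: θ'=-1.4410 (R=-1.0000) → pose (3.4627, -5.9120, -1.4410)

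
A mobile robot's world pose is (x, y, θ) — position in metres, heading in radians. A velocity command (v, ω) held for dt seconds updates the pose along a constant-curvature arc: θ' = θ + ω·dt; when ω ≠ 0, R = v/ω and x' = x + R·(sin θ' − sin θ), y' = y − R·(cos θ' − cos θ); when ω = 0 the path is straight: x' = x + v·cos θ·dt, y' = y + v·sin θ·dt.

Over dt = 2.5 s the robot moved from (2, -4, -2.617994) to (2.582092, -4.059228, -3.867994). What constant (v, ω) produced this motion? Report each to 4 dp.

Δθ = -3.867994 − -2.617994 = -1.250000
ω = Δθ/dt = -1.250000/2.5 = -0.5000
R = Δx/(sin θ' − sin θ) = 0.5000
v = R·ω = 0.5000·-0.5000 = -0.2500

v = -0.2500, ω = -0.5000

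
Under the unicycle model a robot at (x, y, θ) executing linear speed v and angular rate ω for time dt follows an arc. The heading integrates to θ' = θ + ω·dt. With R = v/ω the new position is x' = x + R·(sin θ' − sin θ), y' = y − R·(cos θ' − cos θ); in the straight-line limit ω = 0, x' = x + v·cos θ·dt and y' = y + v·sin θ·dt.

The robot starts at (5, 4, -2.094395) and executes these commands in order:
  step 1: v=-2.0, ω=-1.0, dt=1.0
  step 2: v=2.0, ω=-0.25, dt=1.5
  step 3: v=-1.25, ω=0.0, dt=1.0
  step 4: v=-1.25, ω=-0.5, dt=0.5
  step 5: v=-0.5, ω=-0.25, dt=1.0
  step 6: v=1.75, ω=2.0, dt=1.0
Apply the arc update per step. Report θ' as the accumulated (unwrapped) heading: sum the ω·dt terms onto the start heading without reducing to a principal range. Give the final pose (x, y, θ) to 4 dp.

step 1: θ'=-3.0944 (R=2.0000) → pose (6.6377, 4.9978, -3.0944)
step 2: θ'=-3.4694 (R=-8.0000) → pose (3.6845, 5.4148, -3.4694)
step 3: θ'=-3.4694 (straight) → pose (4.8680, 5.0124, -3.4694)
step 4: θ'=-3.7194 (R=2.5000) → pose (5.4285, 4.7397, -3.7194)
step 5: θ'=-3.9694 (R=2.0000) → pose (5.8091, 4.4173, -3.9694)
step 6: θ'=-1.9694 (R=0.8750) → pose (4.3583, 4.1650, -1.9694)

(4.3583, 4.1650, -1.9694)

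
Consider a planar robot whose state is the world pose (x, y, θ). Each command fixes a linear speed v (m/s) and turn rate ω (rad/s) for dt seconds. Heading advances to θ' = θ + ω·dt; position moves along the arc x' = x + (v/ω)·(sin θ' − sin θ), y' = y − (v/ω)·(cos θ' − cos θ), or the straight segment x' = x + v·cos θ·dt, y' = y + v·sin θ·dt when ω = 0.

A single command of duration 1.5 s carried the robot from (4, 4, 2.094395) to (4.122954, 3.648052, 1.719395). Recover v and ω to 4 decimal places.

v = -0.2500, ω = -0.2500

Δθ = 1.719395 − 2.094395 = -0.375000
ω = Δθ/dt = -0.375000/1.5 = -0.2500
R = −Δy/(cos θ' − cos θ) = 1.0000
v = R·ω = 1.0000·-0.2500 = -0.2500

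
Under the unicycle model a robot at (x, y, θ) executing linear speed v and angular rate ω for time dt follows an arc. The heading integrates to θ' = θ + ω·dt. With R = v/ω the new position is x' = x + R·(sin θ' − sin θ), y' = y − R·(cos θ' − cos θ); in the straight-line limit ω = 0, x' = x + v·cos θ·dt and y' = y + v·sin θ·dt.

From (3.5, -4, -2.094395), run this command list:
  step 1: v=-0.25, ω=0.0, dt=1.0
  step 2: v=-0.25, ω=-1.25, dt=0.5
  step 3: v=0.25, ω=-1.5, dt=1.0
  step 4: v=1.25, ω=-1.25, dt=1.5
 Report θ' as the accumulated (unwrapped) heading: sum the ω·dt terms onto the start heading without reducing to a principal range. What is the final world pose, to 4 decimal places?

(4.1944, -2.1724, -6.0944)

step 1: θ'=-2.0944 (straight) → pose (3.6250, -3.7835, -2.0944)
step 2: θ'=-2.7194 (R=0.2000) → pose (3.7163, -3.7011, -2.7194)
step 3: θ'=-4.2194 (R=-0.1667) → pose (3.5011, -3.6279, -4.2194)
step 4: θ'=-6.0944 (R=-1.0000) → pose (4.1944, -2.1724, -6.0944)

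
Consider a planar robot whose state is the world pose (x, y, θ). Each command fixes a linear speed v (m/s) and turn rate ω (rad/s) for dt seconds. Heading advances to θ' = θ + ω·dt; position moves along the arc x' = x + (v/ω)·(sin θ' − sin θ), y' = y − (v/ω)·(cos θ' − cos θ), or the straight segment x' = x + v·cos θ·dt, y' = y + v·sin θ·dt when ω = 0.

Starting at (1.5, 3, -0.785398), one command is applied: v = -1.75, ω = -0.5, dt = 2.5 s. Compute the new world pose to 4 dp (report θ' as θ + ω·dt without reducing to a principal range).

(0.8459, 7.0431, -2.0354)

θ' = -0.7854 + -0.5·2.5 = -2.0354
R = v/ω = -1.75/-0.5 = 3.5000
x' = 1.5 + 3.5000·(sin -2.0354 − sin -0.7854) = 0.8459
y' = 3 − 3.5000·(cos -2.0354 − cos -0.7854) = 7.0431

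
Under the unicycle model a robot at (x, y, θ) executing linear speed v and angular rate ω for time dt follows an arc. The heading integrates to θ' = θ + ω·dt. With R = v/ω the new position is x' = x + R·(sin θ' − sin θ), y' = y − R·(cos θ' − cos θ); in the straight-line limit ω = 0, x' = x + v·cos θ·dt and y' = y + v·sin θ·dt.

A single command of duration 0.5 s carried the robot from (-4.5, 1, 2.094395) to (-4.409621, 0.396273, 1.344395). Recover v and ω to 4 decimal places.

Δθ = 1.344395 − 2.094395 = -0.750000
ω = Δθ/dt = -0.750000/0.5 = -1.5000
R = −Δy/(cos θ' − cos θ) = 0.8333
v = R·ω = 0.8333·-1.5000 = -1.2500

v = -1.2500, ω = -1.5000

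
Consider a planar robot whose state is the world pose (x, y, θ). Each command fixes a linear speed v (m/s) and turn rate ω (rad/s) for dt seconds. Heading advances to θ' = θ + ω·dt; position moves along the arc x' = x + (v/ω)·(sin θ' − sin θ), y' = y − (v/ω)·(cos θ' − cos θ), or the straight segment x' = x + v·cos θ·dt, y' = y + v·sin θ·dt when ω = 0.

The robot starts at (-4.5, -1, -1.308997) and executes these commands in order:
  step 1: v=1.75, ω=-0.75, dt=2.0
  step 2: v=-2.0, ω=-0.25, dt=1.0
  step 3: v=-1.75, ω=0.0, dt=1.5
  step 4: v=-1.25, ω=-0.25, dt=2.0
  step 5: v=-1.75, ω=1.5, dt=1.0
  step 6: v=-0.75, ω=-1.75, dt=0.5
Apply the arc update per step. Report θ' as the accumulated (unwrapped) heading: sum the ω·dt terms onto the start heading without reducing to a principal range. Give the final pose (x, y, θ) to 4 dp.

step 1: θ'=-2.8090 (R=-2.3333) → pose (-5.9920, -3.8094, -2.8090)
step 2: θ'=-3.0590 (R=8.0000) → pose (-4.0400, -3.3982, -3.0590)
step 3: θ'=-3.0590 (straight) → pose (-1.4240, -3.1817, -3.0590)
step 4: θ'=-3.5590 (R=5.0000) → pose (1.0155, -3.5939, -3.5590)
step 5: θ'=-2.0590 (R=-1.1667) → pose (2.5188, -3.0746, -2.0590)
step 6: θ'=-2.9340 (R=0.4286) → pose (2.8090, -2.8563, -2.9340)

(2.8090, -2.8563, -2.9340)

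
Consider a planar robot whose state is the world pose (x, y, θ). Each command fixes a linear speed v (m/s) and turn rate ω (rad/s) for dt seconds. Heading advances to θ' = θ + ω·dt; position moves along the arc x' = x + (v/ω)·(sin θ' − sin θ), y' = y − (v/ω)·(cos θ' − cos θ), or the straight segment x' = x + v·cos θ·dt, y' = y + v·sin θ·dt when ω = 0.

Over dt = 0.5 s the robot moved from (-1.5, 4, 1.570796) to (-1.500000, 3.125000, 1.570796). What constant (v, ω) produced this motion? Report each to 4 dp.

v = -1.7500, ω = 0.0000

Δθ = 1.570796 − 1.570796 = 0.000000
ω = Δθ/dt = 0.000000/0.5 = 0.0000
ω = 0 → v = (Δx·cos θ + Δy·sin θ)/dt = -1.7500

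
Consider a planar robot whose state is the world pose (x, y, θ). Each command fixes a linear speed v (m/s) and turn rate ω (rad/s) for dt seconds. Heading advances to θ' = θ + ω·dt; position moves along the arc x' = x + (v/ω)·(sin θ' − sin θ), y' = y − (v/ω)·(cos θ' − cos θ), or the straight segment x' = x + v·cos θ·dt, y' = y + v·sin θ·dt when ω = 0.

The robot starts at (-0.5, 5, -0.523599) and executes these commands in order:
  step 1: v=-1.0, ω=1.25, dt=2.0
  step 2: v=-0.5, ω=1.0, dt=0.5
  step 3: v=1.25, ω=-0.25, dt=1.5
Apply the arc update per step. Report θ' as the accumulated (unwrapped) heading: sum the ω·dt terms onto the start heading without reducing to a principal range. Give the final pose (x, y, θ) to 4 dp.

(-2.7107, 5.1991, 2.1014)

step 1: θ'=1.9764 (R=-0.8000) → pose (-1.6351, 3.9915, 1.9764)
step 2: θ'=2.4764 (R=-0.5000) → pose (-1.4843, 3.7954, 2.4764)
step 3: θ'=2.1014 (R=-5.0000) → pose (-2.7107, 5.1991, 2.1014)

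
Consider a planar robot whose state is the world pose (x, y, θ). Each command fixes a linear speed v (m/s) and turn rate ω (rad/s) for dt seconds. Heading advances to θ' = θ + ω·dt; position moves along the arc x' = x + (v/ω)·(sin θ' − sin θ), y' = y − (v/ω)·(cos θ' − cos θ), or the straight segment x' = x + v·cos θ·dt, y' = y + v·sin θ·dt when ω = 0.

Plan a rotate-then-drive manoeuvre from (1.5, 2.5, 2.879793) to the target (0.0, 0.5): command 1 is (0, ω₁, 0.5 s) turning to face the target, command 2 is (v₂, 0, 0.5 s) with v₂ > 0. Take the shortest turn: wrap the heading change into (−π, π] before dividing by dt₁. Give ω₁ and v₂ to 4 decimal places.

ω₁ = 2.3782, v₂ = 5.0000

heading to target = atan2(0.5−2.5, 0−1.5) = -2.2143
Δθ = wrap(-2.2143 − 2.8798) = 1.1891; ω₁ = Δθ/dt₁ = 2.3782
distance = √((0−1.5)² + (0.5−2.5)²) = 2.5000; v₂ = distance/dt₂ = 5.0000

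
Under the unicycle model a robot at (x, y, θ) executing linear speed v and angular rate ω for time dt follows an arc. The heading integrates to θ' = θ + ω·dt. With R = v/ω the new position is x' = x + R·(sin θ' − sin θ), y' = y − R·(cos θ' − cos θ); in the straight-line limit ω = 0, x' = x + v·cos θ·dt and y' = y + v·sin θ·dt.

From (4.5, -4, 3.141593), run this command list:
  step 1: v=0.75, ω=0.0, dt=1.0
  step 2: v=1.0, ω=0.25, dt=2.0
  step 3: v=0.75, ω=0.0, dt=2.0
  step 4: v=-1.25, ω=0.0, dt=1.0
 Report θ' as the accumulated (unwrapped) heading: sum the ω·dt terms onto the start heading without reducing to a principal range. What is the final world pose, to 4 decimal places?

(1.6129, -4.6095, 3.6416)

step 1: θ'=3.1416 (straight) → pose (3.7500, -4.0000, 3.1416)
step 2: θ'=3.6416 (R=4.0000) → pose (1.8323, -4.4897, 3.6416)
step 3: θ'=3.6416 (straight) → pose (0.5159, -5.2088, 3.6416)
step 4: θ'=3.6416 (straight) → pose (1.6129, -4.6095, 3.6416)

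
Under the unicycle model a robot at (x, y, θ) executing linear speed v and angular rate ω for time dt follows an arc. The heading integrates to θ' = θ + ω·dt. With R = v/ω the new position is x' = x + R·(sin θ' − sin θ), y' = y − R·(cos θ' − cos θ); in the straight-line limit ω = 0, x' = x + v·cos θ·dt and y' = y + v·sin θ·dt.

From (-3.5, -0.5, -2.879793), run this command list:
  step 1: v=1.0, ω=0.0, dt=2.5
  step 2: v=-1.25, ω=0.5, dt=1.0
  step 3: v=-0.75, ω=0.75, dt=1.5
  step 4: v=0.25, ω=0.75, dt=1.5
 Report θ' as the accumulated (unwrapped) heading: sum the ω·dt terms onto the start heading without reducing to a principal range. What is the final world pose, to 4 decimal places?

(-4.3024, 0.2662, -0.1298)

step 1: θ'=-2.8798 (straight) → pose (-5.9148, -1.1470, -2.8798)
step 2: θ'=-2.3798 (R=-2.5000) → pose (-4.8363, -0.5412, -2.3798)
step 3: θ'=-1.2548 (R=-1.0000) → pose (-4.5760, 0.4931, -1.2548)
step 4: θ'=-0.1298 (R=0.3333) → pose (-4.3024, 0.2662, -0.1298)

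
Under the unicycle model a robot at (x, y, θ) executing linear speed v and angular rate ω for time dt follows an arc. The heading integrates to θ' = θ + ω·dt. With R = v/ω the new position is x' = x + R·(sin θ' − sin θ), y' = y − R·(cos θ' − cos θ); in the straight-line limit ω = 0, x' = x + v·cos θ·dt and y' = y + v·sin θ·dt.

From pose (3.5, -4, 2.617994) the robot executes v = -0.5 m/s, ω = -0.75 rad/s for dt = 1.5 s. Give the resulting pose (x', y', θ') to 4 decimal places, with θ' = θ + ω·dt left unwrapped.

θ' = 2.6180 + -0.75·1.5 = 1.4930
R = v/ω = -0.5/-0.75 = 0.6667
x' = 3.5 + 0.6667·(sin 1.4930 − sin 2.6180) = 3.8313
y' = -4 − 0.6667·(cos 1.4930 − cos 2.6180) = -4.6292

(3.8313, -4.6292, 1.4930)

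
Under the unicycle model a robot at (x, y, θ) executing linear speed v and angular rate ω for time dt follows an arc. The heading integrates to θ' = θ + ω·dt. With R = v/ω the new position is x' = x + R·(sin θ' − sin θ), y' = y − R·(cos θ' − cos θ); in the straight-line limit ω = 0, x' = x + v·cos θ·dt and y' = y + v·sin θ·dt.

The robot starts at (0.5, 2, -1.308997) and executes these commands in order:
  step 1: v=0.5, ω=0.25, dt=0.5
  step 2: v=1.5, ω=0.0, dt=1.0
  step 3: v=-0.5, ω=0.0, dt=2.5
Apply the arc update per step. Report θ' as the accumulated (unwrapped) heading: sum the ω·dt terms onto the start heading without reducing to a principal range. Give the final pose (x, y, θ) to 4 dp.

step 1: θ'=-1.1840 (R=2.0000) → pose (0.5796, 1.7632, -1.1840)
step 2: θ'=-1.1840 (straight) → pose (1.1454, 0.3740, -1.1840)
step 3: θ'=-1.1840 (straight) → pose (0.6739, 1.5317, -1.1840)

(0.6739, 1.5317, -1.1840)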